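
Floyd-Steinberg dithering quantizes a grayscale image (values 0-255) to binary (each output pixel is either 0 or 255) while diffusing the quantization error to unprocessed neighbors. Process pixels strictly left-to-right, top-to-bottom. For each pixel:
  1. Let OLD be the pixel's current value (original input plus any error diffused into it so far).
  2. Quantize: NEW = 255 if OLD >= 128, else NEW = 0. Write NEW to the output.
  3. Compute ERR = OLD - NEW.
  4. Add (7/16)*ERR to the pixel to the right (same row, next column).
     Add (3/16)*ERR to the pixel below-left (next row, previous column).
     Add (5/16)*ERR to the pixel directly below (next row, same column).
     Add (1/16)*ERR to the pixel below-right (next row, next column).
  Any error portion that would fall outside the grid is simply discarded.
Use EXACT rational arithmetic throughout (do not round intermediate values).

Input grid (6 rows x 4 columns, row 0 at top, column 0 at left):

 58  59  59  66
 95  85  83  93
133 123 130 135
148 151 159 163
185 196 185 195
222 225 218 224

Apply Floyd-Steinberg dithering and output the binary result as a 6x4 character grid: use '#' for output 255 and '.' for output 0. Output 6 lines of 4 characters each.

(0,0): OLD=58 → NEW=0, ERR=58
(0,1): OLD=675/8 → NEW=0, ERR=675/8
(0,2): OLD=12277/128 → NEW=0, ERR=12277/128
(0,3): OLD=221107/2048 → NEW=0, ERR=221107/2048
(1,0): OLD=16505/128 → NEW=255, ERR=-16135/128
(1,1): OLD=79695/1024 → NEW=0, ERR=79695/1024
(1,2): OLD=5653755/32768 → NEW=255, ERR=-2702085/32768
(1,3): OLD=50675661/524288 → NEW=0, ERR=50675661/524288
(2,0): OLD=1772757/16384 → NEW=0, ERR=1772757/16384
(2,1): OLD=89820407/524288 → NEW=255, ERR=-43873033/524288
(2,2): OLD=95008979/1048576 → NEW=0, ERR=95008979/1048576
(2,3): OLD=3350276903/16777216 → NEW=255, ERR=-927913177/16777216
(3,0): OLD=1393536005/8388608 → NEW=255, ERR=-745559035/8388608
(3,1): OLD=14725988123/134217728 → NEW=0, ERR=14725988123/134217728
(3,2): OLD=471836150757/2147483648 → NEW=255, ERR=-75772179483/2147483648
(3,3): OLD=4670946053315/34359738368 → NEW=255, ERR=-4090787230525/34359738368
(4,0): OLD=381817716449/2147483648 → NEW=255, ERR=-165790613791/2147483648
(4,1): OLD=3166936911011/17179869184 → NEW=255, ERR=-1213929730909/17179869184
(4,2): OLD=70145526245827/549755813888 → NEW=0, ERR=70145526245827/549755813888
(4,3): OLD=1859596166661701/8796093022208 → NEW=255, ERR=-383407554001339/8796093022208
(5,0): OLD=50749481597201/274877906944 → NEW=255, ERR=-19344384673519/274877906944
(5,1): OLD=1682064969229079/8796093022208 → NEW=255, ERR=-560938751433961/8796093022208
(5,2): OLD=956065269276891/4398046511104 → NEW=255, ERR=-165436591054629/4398046511104
(5,3): OLD=28414375766755203/140737488355328 → NEW=255, ERR=-7473683763853437/140737488355328
Row 0: ....
Row 1: #.#.
Row 2: .#.#
Row 3: #.##
Row 4: ##.#
Row 5: ####

Answer: ....
#.#.
.#.#
#.##
##.#
####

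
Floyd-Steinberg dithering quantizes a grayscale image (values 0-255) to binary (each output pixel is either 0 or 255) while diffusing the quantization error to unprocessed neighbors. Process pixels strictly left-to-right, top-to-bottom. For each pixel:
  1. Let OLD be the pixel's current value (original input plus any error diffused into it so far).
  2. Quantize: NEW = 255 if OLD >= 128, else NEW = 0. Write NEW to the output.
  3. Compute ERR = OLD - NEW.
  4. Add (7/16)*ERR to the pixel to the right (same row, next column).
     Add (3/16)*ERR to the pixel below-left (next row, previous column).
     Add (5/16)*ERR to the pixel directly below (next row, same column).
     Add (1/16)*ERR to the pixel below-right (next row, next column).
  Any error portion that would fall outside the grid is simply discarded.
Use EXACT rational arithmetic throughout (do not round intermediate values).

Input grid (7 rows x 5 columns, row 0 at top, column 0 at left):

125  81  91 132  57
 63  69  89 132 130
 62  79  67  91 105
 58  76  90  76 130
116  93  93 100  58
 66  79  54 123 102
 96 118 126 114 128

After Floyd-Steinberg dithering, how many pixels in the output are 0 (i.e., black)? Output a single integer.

(0,0): OLD=125 → NEW=0, ERR=125
(0,1): OLD=2171/16 → NEW=255, ERR=-1909/16
(0,2): OLD=9933/256 → NEW=0, ERR=9933/256
(0,3): OLD=610203/4096 → NEW=255, ERR=-434277/4096
(0,4): OLD=695613/65536 → NEW=0, ERR=695613/65536
(1,0): OLD=20401/256 → NEW=0, ERR=20401/256
(1,1): OLD=167255/2048 → NEW=0, ERR=167255/2048
(1,2): OLD=7177379/65536 → NEW=0, ERR=7177379/65536
(1,3): OLD=39635303/262144 → NEW=255, ERR=-27211417/262144
(1,4): OLD=340898133/4194304 → NEW=0, ERR=340898133/4194304
(2,0): OLD=3349421/32768 → NEW=0, ERR=3349421/32768
(2,1): OLD=183244991/1048576 → NEW=255, ERR=-84141889/1048576
(2,2): OLD=868368125/16777216 → NEW=0, ERR=868368125/16777216
(2,3): OLD=27726736551/268435456 → NEW=0, ERR=27726736551/268435456
(2,4): OLD=726281633489/4294967296 → NEW=255, ERR=-368935026991/4294967296
(3,0): OLD=1256560221/16777216 → NEW=0, ERR=1256560221/16777216
(3,1): OLD=13392836505/134217728 → NEW=0, ERR=13392836505/134217728
(3,2): OLD=705156103779/4294967296 → NEW=255, ERR=-390060556701/4294967296
(3,3): OLD=478236552267/8589934592 → NEW=0, ERR=478236552267/8589934592
(3,4): OLD=18412625116951/137438953472 → NEW=255, ERR=-16634308018409/137438953472
(4,0): OLD=339549021523/2147483648 → NEW=255, ERR=-208059308717/2147483648
(4,1): OLD=4772432601683/68719476736 → NEW=0, ERR=4772432601683/68719476736
(4,2): OLD=122791574603837/1099511627776 → NEW=0, ERR=122791574603837/1099511627776
(4,3): OLD=2425752125162067/17592186044416 → NEW=255, ERR=-2060255316164013/17592186044416
(4,4): OLD=-7762767236668987/281474976710656 → NEW=0, ERR=-7762767236668987/281474976710656
(5,0): OLD=53595575843545/1099511627776 → NEW=0, ERR=53595575843545/1099511627776
(5,1): OLD=1204297347148363/8796093022208 → NEW=255, ERR=-1038706373514677/8796093022208
(5,2): OLD=5522062279015715/281474976710656 → NEW=0, ERR=5522062279015715/281474976710656
(5,3): OLD=108980776553783821/1125899906842624 → NEW=0, ERR=108980776553783821/1125899906842624
(5,4): OLD=2313222398875772543/18014398509481984 → NEW=255, ERR=-2280449221042133377/18014398509481984
(6,0): OLD=12538502795309257/140737488355328 → NEW=0, ERR=12538502795309257/140737488355328
(6,1): OLD=571057429654694471/4503599627370496 → NEW=0, ERR=571057429654694471/4503599627370496
(6,2): OLD=14294375494088929661/72057594037927936 → NEW=255, ERR=-4080310985582694019/72057594037927936
(6,3): OLD=111792980414234942367/1152921504606846976 → NEW=0, ERR=111792980414234942367/1152921504606846976
(6,4): OLD=2525586668792059155481/18446744073709551616 → NEW=255, ERR=-2178333070003876506599/18446744073709551616
Output grid:
  Row 0: .#.#.  (3 black, running=3)
  Row 1: ...#.  (4 black, running=7)
  Row 2: .#..#  (3 black, running=10)
  Row 3: ..#.#  (3 black, running=13)
  Row 4: #..#.  (3 black, running=16)
  Row 5: .#..#  (3 black, running=19)
  Row 6: ..#.#  (3 black, running=22)

Answer: 22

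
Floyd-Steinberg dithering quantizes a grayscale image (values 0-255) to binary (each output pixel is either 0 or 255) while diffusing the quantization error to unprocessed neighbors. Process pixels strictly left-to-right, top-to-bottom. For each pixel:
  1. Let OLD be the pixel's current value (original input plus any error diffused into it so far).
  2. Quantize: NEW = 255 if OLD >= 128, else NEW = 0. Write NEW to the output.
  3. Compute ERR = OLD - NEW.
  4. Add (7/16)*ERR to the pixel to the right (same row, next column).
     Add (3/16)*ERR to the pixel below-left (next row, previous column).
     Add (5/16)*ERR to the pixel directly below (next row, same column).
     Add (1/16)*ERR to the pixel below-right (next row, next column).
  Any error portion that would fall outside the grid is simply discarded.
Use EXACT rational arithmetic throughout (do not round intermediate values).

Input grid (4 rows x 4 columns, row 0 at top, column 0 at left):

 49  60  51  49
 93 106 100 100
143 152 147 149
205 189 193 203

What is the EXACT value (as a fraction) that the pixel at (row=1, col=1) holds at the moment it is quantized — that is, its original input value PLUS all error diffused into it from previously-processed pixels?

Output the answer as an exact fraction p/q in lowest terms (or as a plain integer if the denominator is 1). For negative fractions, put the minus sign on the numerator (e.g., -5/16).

Answer: 419475/2048

Derivation:
(0,0): OLD=49 → NEW=0, ERR=49
(0,1): OLD=1303/16 → NEW=0, ERR=1303/16
(0,2): OLD=22177/256 → NEW=0, ERR=22177/256
(0,3): OLD=355943/4096 → NEW=0, ERR=355943/4096
(1,0): OLD=31637/256 → NEW=0, ERR=31637/256
(1,1): OLD=419475/2048 → NEW=255, ERR=-102765/2048
Target (1,1): original=106, with diffused error = 419475/2048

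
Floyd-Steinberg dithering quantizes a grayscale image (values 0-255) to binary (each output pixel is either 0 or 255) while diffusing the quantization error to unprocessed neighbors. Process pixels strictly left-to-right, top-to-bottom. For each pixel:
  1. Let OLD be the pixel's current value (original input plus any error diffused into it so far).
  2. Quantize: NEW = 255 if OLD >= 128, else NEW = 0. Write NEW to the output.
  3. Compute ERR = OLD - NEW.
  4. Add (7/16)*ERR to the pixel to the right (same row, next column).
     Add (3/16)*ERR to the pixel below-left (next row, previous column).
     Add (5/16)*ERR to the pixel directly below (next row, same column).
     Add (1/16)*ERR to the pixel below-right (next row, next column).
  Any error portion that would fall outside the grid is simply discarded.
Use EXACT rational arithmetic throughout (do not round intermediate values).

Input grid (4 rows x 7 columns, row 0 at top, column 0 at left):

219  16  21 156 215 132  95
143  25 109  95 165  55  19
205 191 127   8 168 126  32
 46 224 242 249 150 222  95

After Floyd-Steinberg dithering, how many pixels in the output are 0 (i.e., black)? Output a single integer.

(0,0): OLD=219 → NEW=255, ERR=-36
(0,1): OLD=1/4 → NEW=0, ERR=1/4
(0,2): OLD=1351/64 → NEW=0, ERR=1351/64
(0,3): OLD=169201/1024 → NEW=255, ERR=-91919/1024
(0,4): OLD=2879127/16384 → NEW=255, ERR=-1298793/16384
(0,5): OLD=25511457/262144 → NEW=0, ERR=25511457/262144
(0,6): OLD=577039079/4194304 → NEW=255, ERR=-492508441/4194304
(1,0): OLD=8435/64 → NEW=255, ERR=-7885/64
(1,1): OLD=-13883/512 → NEW=0, ERR=-13883/512
(1,2): OLD=1424073/16384 → NEW=0, ERR=1424073/16384
(1,3): OLD=5992037/65536 → NEW=0, ERR=5992037/65536
(1,4): OLD=808936863/4194304 → NEW=255, ERR=-260610657/4194304
(1,5): OLD=1048806575/33554432 → NEW=0, ERR=1048806575/33554432
(1,6): OLD=1107322209/536870912 → NEW=0, ERR=1107322209/536870912
(2,0): OLD=1322311/8192 → NEW=255, ERR=-766649/8192
(2,1): OLD=39368797/262144 → NEW=255, ERR=-27477923/262144
(2,2): OLD=519053335/4194304 → NEW=0, ERR=519053335/4194304
(2,3): OLD=2835213407/33554432 → NEW=0, ERR=2835213407/33554432
(2,4): OLD=52915361727/268435456 → NEW=255, ERR=-15535679553/268435456
(2,5): OLD=918700573381/8589934592 → NEW=0, ERR=918700573381/8589934592
(2,6): OLD=11186030784691/137438953472 → NEW=0, ERR=11186030784691/137438953472
(3,0): OLD=-12159625/4194304 → NEW=0, ERR=-12159625/4194304
(3,1): OLD=6956835019/33554432 → NEW=255, ERR=-1599545141/33554432
(3,2): OLD=72238272097/268435456 → NEW=255, ERR=3787230817/268435456
(3,3): OLD=298994595871/1073741824 → NEW=255, ERR=25190430751/1073741824
(3,4): OLD=23022714766711/137438953472 → NEW=255, ERR=-12024218368649/137438953472
(3,5): OLD=251556752222709/1099511627776 → NEW=255, ERR=-28818712860171/1099511627776
(3,6): OLD=2034561588978731/17592186044416 → NEW=0, ERR=2034561588978731/17592186044416
Output grid:
  Row 0: #..##.#  (3 black, running=3)
  Row 1: #...#..  (5 black, running=8)
  Row 2: ##..#..  (4 black, running=12)
  Row 3: .#####.  (2 black, running=14)

Answer: 14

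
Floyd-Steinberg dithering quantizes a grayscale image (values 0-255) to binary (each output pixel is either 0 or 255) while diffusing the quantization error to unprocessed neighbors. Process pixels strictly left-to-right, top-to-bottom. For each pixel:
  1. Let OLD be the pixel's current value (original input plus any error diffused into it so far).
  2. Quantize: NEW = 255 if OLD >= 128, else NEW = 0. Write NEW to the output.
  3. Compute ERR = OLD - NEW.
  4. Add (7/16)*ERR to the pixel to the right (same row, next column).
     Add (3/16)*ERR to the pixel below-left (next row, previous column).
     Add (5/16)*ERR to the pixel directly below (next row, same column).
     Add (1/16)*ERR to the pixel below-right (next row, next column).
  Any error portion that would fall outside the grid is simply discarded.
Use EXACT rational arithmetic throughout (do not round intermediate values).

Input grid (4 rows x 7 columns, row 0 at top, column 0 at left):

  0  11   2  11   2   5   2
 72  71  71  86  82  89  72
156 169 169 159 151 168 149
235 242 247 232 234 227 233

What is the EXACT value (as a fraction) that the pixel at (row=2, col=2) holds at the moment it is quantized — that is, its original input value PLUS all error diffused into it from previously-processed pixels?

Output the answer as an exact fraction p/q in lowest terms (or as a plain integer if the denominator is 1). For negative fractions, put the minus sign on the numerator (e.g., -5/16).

Answer: 181158605/1048576

Derivation:
(0,0): OLD=0 → NEW=0, ERR=0
(0,1): OLD=11 → NEW=0, ERR=11
(0,2): OLD=109/16 → NEW=0, ERR=109/16
(0,3): OLD=3579/256 → NEW=0, ERR=3579/256
(0,4): OLD=33245/4096 → NEW=0, ERR=33245/4096
(0,5): OLD=560395/65536 → NEW=0, ERR=560395/65536
(0,6): OLD=6019917/1048576 → NEW=0, ERR=6019917/1048576
(1,0): OLD=1185/16 → NEW=0, ERR=1185/16
(1,1): OLD=13839/128 → NEW=0, ERR=13839/128
(1,2): OLD=506835/4096 → NEW=0, ERR=506835/4096
(1,3): OLD=2399475/16384 → NEW=255, ERR=-1778445/16384
(1,4): OLD=41443781/1048576 → NEW=0, ERR=41443781/1048576
(1,5): OLD=927340381/8388608 → NEW=0, ERR=927340381/8388608
(1,6): OLD=16467586323/134217728 → NEW=0, ERR=16467586323/134217728
(2,0): OLD=408405/2048 → NEW=255, ERR=-113835/2048
(2,1): OLD=13519999/65536 → NEW=255, ERR=-3191681/65536
(2,2): OLD=181158605/1048576 → NEW=255, ERR=-86228275/1048576
Target (2,2): original=169, with diffused error = 181158605/1048576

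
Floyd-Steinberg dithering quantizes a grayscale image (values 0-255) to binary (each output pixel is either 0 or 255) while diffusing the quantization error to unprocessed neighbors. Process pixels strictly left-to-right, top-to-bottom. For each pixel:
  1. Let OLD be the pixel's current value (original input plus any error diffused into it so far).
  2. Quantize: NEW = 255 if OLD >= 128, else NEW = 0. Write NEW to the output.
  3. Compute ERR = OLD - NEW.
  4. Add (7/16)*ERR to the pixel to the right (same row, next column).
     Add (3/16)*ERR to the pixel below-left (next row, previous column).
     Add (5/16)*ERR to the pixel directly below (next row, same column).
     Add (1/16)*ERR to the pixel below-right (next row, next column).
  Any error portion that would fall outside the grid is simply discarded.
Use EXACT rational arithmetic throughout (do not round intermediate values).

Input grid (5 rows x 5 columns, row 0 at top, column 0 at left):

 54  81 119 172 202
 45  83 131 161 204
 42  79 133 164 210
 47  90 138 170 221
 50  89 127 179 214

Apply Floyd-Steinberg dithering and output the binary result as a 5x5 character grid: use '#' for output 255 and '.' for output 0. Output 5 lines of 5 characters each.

(0,0): OLD=54 → NEW=0, ERR=54
(0,1): OLD=837/8 → NEW=0, ERR=837/8
(0,2): OLD=21091/128 → NEW=255, ERR=-11549/128
(0,3): OLD=271413/2048 → NEW=255, ERR=-250827/2048
(0,4): OLD=4863347/32768 → NEW=255, ERR=-3492493/32768
(1,0): OLD=10431/128 → NEW=0, ERR=10431/128
(1,1): OLD=141113/1024 → NEW=255, ERR=-120007/1024
(1,2): OLD=1150381/32768 → NEW=0, ERR=1150381/32768
(1,3): OLD=14740713/131072 → NEW=0, ERR=14740713/131072
(1,4): OLD=445101211/2097152 → NEW=255, ERR=-89672549/2097152
(2,0): OLD=745347/16384 → NEW=0, ERR=745347/16384
(2,1): OLD=38773969/524288 → NEW=0, ERR=38773969/524288
(2,2): OLD=1594578099/8388608 → NEW=255, ERR=-544516941/8388608
(2,3): OLD=22135543913/134217728 → NEW=255, ERR=-12089976727/134217728
(2,4): OLD=352741003423/2147483648 → NEW=255, ERR=-194867326817/2147483648
(3,0): OLD=629842003/8388608 → NEW=0, ERR=629842003/8388608
(3,1): OLD=9169236951/67108864 → NEW=255, ERR=-7943523369/67108864
(3,2): OLD=115238266861/2147483648 → NEW=0, ERR=115238266861/2147483648
(3,3): OLD=619578366885/4294967296 → NEW=255, ERR=-475638293595/4294967296
(3,4): OLD=9521983780057/68719476736 → NEW=255, ERR=-8001482787623/68719476736
(4,0): OLD=55050201213/1073741824 → NEW=0, ERR=55050201213/1073741824
(4,1): OLD=3064710146045/34359738368 → NEW=0, ERR=3064710146045/34359738368
(4,2): OLD=85008617723763/549755813888 → NEW=255, ERR=-55179114817677/549755813888
(4,3): OLD=721303748764157/8796093022208 → NEW=0, ERR=721303748764157/8796093022208
(4,4): OLD=29071892540028011/140737488355328 → NEW=255, ERR=-6816166990580629/140737488355328
Row 0: ..###
Row 1: .#..#
Row 2: ..###
Row 3: .#.##
Row 4: ..#.#

Answer: ..###
.#..#
..###
.#.##
..#.#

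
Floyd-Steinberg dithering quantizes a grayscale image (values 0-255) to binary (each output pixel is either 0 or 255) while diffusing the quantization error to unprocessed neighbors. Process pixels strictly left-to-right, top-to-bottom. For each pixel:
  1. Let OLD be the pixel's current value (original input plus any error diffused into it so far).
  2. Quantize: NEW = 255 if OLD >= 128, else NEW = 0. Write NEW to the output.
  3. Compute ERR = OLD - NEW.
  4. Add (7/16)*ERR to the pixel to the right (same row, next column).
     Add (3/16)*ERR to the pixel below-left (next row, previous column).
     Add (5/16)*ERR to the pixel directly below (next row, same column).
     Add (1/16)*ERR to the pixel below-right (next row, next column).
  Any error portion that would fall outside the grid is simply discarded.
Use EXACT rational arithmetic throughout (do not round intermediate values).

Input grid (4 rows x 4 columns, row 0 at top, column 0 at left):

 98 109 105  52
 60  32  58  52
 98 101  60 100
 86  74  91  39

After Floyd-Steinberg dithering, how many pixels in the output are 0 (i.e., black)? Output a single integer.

Answer: 12

Derivation:
(0,0): OLD=98 → NEW=0, ERR=98
(0,1): OLD=1215/8 → NEW=255, ERR=-825/8
(0,2): OLD=7665/128 → NEW=0, ERR=7665/128
(0,3): OLD=160151/2048 → NEW=0, ERR=160151/2048
(1,0): OLD=9125/128 → NEW=0, ERR=9125/128
(1,1): OLD=49475/1024 → NEW=0, ERR=49475/1024
(1,2): OLD=3475647/32768 → NEW=0, ERR=3475647/32768
(1,3): OLD=66366825/524288 → NEW=0, ERR=66366825/524288
(2,0): OLD=2119057/16384 → NEW=255, ERR=-2058863/16384
(2,1): OLD=44807947/524288 → NEW=0, ERR=44807947/524288
(2,2): OLD=164931943/1048576 → NEW=255, ERR=-102454937/1048576
(2,3): OLD=1735425995/16777216 → NEW=0, ERR=1735425995/16777216
(3,0): OLD=526426049/8388608 → NEW=0, ERR=526426049/8388608
(3,1): OLD=13688673631/134217728 → NEW=0, ERR=13688673631/134217728
(3,2): OLD=278791626017/2147483648 → NEW=255, ERR=-268816704223/2147483648
(3,3): OLD=359157792615/34359738368 → NEW=0, ERR=359157792615/34359738368
Output grid:
  Row 0: .#..  (3 black, running=3)
  Row 1: ....  (4 black, running=7)
  Row 2: #.#.  (2 black, running=9)
  Row 3: ..#.  (3 black, running=12)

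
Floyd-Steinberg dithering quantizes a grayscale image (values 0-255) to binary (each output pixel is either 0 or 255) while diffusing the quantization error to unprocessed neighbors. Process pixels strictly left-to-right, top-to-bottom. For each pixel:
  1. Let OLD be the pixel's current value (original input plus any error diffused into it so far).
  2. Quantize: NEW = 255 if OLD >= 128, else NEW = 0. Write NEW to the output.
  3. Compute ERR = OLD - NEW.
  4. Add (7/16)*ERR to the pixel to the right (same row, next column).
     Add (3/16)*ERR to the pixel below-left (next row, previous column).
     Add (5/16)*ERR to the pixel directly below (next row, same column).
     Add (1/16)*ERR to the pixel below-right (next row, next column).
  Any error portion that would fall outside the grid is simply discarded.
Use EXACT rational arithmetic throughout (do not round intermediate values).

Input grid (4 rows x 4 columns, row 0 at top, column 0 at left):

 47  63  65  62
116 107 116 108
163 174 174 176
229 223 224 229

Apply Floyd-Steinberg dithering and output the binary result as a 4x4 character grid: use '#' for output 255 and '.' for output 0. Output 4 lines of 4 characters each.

(0,0): OLD=47 → NEW=0, ERR=47
(0,1): OLD=1337/16 → NEW=0, ERR=1337/16
(0,2): OLD=25999/256 → NEW=0, ERR=25999/256
(0,3): OLD=435945/4096 → NEW=0, ERR=435945/4096
(1,0): OLD=37467/256 → NEW=255, ERR=-27813/256
(1,1): OLD=220285/2048 → NEW=0, ERR=220285/2048
(1,2): OLD=14416193/65536 → NEW=255, ERR=-2295487/65536
(1,3): OLD=138709143/1048576 → NEW=255, ERR=-128677737/1048576
(2,0): OLD=4889519/32768 → NEW=255, ERR=-3466321/32768
(2,1): OLD=155162741/1048576 → NEW=255, ERR=-112224139/1048576
(2,2): OLD=209597545/2097152 → NEW=0, ERR=209597545/2097152
(2,3): OLD=6012529893/33554432 → NEW=255, ERR=-2543850267/33554432
(3,0): OLD=2950698687/16777216 → NEW=255, ERR=-1327491393/16777216
(3,1): OLD=44846320545/268435456 → NEW=255, ERR=-23604720735/268435456
(3,2): OLD=841200271967/4294967296 → NEW=255, ERR=-254016388513/4294967296
(3,3): OLD=12759837054233/68719476736 → NEW=255, ERR=-4763629513447/68719476736
Row 0: ....
Row 1: #.##
Row 2: ##.#
Row 3: ####

Answer: ....
#.##
##.#
####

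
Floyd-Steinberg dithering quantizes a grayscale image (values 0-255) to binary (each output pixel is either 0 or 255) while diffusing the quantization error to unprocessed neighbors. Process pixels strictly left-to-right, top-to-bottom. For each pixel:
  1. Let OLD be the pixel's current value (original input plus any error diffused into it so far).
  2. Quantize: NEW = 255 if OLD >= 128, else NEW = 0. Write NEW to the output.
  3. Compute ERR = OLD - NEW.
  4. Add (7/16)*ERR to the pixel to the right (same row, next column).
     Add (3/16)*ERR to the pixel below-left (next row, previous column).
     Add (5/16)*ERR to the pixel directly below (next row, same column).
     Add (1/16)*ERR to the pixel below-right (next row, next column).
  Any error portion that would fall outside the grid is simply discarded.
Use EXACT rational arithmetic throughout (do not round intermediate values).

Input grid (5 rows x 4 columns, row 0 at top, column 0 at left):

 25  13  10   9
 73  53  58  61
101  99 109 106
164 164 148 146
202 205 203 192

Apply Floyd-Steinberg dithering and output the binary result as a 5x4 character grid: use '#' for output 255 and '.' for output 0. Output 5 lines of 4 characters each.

(0,0): OLD=25 → NEW=0, ERR=25
(0,1): OLD=383/16 → NEW=0, ERR=383/16
(0,2): OLD=5241/256 → NEW=0, ERR=5241/256
(0,3): OLD=73551/4096 → NEW=0, ERR=73551/4096
(1,0): OLD=21837/256 → NEW=0, ERR=21837/256
(1,1): OLD=211355/2048 → NEW=0, ERR=211355/2048
(1,2): OLD=7498039/65536 → NEW=0, ERR=7498039/65536
(1,3): OLD=123675185/1048576 → NEW=0, ERR=123675185/1048576
(2,0): OLD=4817113/32768 → NEW=255, ERR=-3538727/32768
(2,1): OLD=116168035/1048576 → NEW=0, ERR=116168035/1048576
(2,2): OLD=465121903/2097152 → NEW=255, ERR=-69651857/2097152
(2,3): OLD=4545895891/33554432 → NEW=255, ERR=-4010484269/33554432
(3,0): OLD=2533771209/16777216 → NEW=255, ERR=-1744418871/16777216
(3,1): OLD=37622452695/268435456 → NEW=255, ERR=-30828588585/268435456
(3,2): OLD=308765245737/4294967296 → NEW=0, ERR=308765245737/4294967296
(3,3): OLD=9485043388319/68719476736 → NEW=255, ERR=-8038423179361/68719476736
(4,0): OLD=635544118357/4294967296 → NEW=255, ERR=-459672542123/4294967296
(4,1): OLD=4441611177727/34359738368 → NEW=255, ERR=-4320122106113/34359738368
(4,2): OLD=155412982396063/1099511627776 → NEW=255, ERR=-124962482686817/1099511627776
(4,3): OLD=1938932390279945/17592186044416 → NEW=0, ERR=1938932390279945/17592186044416
Row 0: ....
Row 1: ....
Row 2: #.##
Row 3: ##.#
Row 4: ###.

Answer: ....
....
#.##
##.#
###.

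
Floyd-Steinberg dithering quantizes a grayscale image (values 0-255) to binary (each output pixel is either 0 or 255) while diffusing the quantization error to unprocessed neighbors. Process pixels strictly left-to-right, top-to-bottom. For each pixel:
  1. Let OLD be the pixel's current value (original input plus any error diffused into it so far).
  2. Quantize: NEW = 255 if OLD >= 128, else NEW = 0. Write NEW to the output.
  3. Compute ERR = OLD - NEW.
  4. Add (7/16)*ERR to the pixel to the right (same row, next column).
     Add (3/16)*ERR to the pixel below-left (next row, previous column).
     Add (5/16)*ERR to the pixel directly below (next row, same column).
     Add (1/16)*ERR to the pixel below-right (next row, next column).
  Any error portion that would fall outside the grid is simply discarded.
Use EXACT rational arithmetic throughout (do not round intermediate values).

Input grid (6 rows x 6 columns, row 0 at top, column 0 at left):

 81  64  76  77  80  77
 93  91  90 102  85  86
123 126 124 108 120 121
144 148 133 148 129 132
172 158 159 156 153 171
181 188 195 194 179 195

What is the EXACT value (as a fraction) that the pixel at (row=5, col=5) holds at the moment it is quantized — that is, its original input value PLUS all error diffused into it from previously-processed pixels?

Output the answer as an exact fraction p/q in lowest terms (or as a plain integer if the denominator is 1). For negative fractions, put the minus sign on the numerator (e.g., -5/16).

Answer: 26579529330006555653/144115188075855872

Derivation:
(0,0): OLD=81 → NEW=0, ERR=81
(0,1): OLD=1591/16 → NEW=0, ERR=1591/16
(0,2): OLD=30593/256 → NEW=0, ERR=30593/256
(0,3): OLD=529543/4096 → NEW=255, ERR=-514937/4096
(0,4): OLD=1638321/65536 → NEW=0, ERR=1638321/65536
(0,5): OLD=92208599/1048576 → NEW=0, ERR=92208599/1048576
(1,0): OLD=35061/256 → NEW=255, ERR=-30219/256
(1,1): OLD=200499/2048 → NEW=0, ERR=200499/2048
(1,2): OLD=10015151/65536 → NEW=255, ERR=-6696529/65536
(1,3): OLD=7907715/262144 → NEW=0, ERR=7907715/262144
(1,4): OLD=1923346985/16777216 → NEW=0, ERR=1923346985/16777216
(1,5): OLD=44344976207/268435456 → NEW=255, ERR=-24106065073/268435456
(2,0): OLD=3423201/32768 → NEW=0, ERR=3423201/32768
(2,1): OLD=184299579/1048576 → NEW=255, ERR=-83087301/1048576
(2,2): OLD=1160589425/16777216 → NEW=0, ERR=1160589425/16777216
(2,3): OLD=21850676777/134217728 → NEW=255, ERR=-12374843863/134217728
(2,4): OLD=431795325179/4294967296 → NEW=0, ERR=431795325179/4294967296
(2,5): OLD=9901515583629/68719476736 → NEW=255, ERR=-7621950984051/68719476736
(3,0): OLD=2714369361/16777216 → NEW=255, ERR=-1563820719/16777216
(3,1): OLD=13684582781/134217728 → NEW=0, ERR=13684582781/134217728
(3,2): OLD=190035637767/1073741824 → NEW=255, ERR=-83768527353/1073741824
(3,3): OLD=7437485641301/68719476736 → NEW=0, ERR=7437485641301/68719476736
(3,4): OLD=99620626238261/549755813888 → NEW=255, ERR=-40567106303179/549755813888
(3,5): OLD=627506297070075/8796093022208 → NEW=0, ERR=627506297070075/8796093022208
(4,0): OLD=347868107039/2147483648 → NEW=255, ERR=-199740223201/2147483648
(4,1): OLD=4422643506067/34359738368 → NEW=255, ERR=-4339089777773/34359738368
(4,2): OLD=116588126482377/1099511627776 → NEW=0, ERR=116588126482377/1099511627776
(4,3): OLD=3826315149781069/17592186044416 → NEW=255, ERR=-659692291545011/17592186044416
(4,4): OLD=37626122494000157/281474976710656 → NEW=255, ERR=-34149996567217123/281474976710656
(4,5): OLD=610696209413819307/4503599627370496 → NEW=255, ERR=-537721695565657173/4503599627370496
(5,0): OLD=70509315124329/549755813888 → NEW=255, ERR=-69678417417111/549755813888
(5,1): OLD=1885076153235193/17592186044416 → NEW=0, ERR=1885076153235193/17592186044416
(5,2): OLD=36604756404479811/140737488355328 → NEW=255, ERR=716696873871171/140737488355328
(5,3): OLD=758353271298308881/4503599627370496 → NEW=255, ERR=-390064633681167599/4503599627370496
(5,4): OLD=706726357288882897/9007199254740992 → NEW=0, ERR=706726357288882897/9007199254740992
(5,5): OLD=26579529330006555653/144115188075855872 → NEW=255, ERR=-10169843629336691707/144115188075855872
Target (5,5): original=195, with diffused error = 26579529330006555653/144115188075855872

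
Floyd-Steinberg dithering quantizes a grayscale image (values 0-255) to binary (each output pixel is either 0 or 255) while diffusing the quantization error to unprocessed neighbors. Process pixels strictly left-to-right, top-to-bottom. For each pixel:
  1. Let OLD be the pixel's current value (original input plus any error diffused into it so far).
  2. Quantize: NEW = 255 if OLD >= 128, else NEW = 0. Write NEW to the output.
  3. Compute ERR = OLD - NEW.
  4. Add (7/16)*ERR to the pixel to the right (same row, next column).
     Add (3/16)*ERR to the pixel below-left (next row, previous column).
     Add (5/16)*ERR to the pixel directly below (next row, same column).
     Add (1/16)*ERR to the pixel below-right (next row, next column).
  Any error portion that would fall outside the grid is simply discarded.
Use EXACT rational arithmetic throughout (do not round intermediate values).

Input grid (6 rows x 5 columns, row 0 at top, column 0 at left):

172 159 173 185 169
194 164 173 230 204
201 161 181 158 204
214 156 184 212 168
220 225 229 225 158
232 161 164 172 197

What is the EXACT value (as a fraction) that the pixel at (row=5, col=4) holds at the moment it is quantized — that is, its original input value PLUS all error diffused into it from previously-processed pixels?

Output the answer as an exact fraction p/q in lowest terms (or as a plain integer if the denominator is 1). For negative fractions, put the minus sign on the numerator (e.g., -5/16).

Answer: 3421045578283282847/18014398509481984

Derivation:
(0,0): OLD=172 → NEW=255, ERR=-83
(0,1): OLD=1963/16 → NEW=0, ERR=1963/16
(0,2): OLD=58029/256 → NEW=255, ERR=-7251/256
(0,3): OLD=707003/4096 → NEW=255, ERR=-337477/4096
(0,4): OLD=8713245/65536 → NEW=255, ERR=-7998435/65536
(1,0): OLD=48913/256 → NEW=255, ERR=-16367/256
(1,1): OLD=335607/2048 → NEW=255, ERR=-186633/2048
(1,2): OLD=7634883/65536 → NEW=0, ERR=7634883/65536
(1,3): OLD=60441735/262144 → NEW=255, ERR=-6404985/262144
(1,4): OLD=629235893/4194304 → NEW=255, ERR=-440311627/4194304
(2,0): OLD=5371789/32768 → NEW=255, ERR=-2984051/32768
(2,1): OLD=115897439/1048576 → NEW=0, ERR=115897439/1048576
(2,2): OLD=4286332893/16777216 → NEW=255, ERR=8142813/16777216
(2,3): OLD=37090997063/268435456 → NEW=255, ERR=-31360044217/268435456
(2,4): OLD=509194593585/4294967296 → NEW=0, ERR=509194593585/4294967296
(3,0): OLD=3460568381/16777216 → NEW=255, ERR=-817621699/16777216
(3,1): OLD=21960484345/134217728 → NEW=255, ERR=-12265036295/134217728
(3,2): OLD=554804511107/4294967296 → NEW=255, ERR=-540412149373/4294967296
(3,3): OLD=1225813603243/8589934592 → NEW=255, ERR=-964619717717/8589934592
(3,4): OLD=20425830680183/137438953472 → NEW=255, ERR=-14621102455177/137438953472
(4,0): OLD=402946425715/2147483648 → NEW=255, ERR=-144661904525/2147483648
(4,1): OLD=9643662191987/68719476736 → NEW=255, ERR=-7879804375693/68719476736
(4,2): OLD=123965988372765/1099511627776 → NEW=0, ERR=123965988372765/1099511627776
(4,3): OLD=3719395190100339/17592186044416 → NEW=255, ERR=-766612251225741/17592186044416
(4,4): OLD=27773713808505765/281474976710656 → NEW=0, ERR=27773713808505765/281474976710656
(5,0): OLD=208301379792953/1099511627776 → NEW=255, ERR=-72074085289927/1099511627776
(5,1): OLD=997635038033771/8796093022208 → NEW=0, ERR=997635038033771/8796093022208
(5,2): OLD=65728999108986947/281474976710656 → NEW=255, ERR=-6047119952230333/281474976710656
(5,3): OLD=196504187648249709/1125899906842624 → NEW=255, ERR=-90600288596619411/1125899906842624
(5,4): OLD=3421045578283282847/18014398509481984 → NEW=255, ERR=-1172626041634623073/18014398509481984
Target (5,4): original=197, with diffused error = 3421045578283282847/18014398509481984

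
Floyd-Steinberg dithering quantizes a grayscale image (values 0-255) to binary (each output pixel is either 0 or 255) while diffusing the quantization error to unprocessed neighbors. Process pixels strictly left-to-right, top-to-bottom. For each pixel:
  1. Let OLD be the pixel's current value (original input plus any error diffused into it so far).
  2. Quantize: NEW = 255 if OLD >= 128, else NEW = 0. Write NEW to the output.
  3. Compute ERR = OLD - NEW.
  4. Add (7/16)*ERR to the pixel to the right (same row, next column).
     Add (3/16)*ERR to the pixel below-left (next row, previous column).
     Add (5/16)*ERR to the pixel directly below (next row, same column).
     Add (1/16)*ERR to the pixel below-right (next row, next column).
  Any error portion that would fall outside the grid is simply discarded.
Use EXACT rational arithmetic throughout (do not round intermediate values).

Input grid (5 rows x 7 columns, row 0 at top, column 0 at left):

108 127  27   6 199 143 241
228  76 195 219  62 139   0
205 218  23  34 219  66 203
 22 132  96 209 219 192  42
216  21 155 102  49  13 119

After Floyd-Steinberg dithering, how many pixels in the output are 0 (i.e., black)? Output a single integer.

(0,0): OLD=108 → NEW=0, ERR=108
(0,1): OLD=697/4 → NEW=255, ERR=-323/4
(0,2): OLD=-533/64 → NEW=0, ERR=-533/64
(0,3): OLD=2413/1024 → NEW=0, ERR=2413/1024
(0,4): OLD=3277307/16384 → NEW=255, ERR=-900613/16384
(0,5): OLD=31182301/262144 → NEW=0, ERR=31182301/262144
(0,6): OLD=1229103371/4194304 → NEW=255, ERR=159555851/4194304
(1,0): OLD=15783/64 → NEW=255, ERR=-537/64
(1,1): OLD=26769/512 → NEW=0, ERR=26769/512
(1,2): OLD=3451557/16384 → NEW=255, ERR=-726363/16384
(1,3): OLD=12419937/65536 → NEW=255, ERR=-4291743/65536
(1,4): OLD=161993635/4194304 → NEW=0, ERR=161993635/4194304
(1,5): OLD=6602391123/33554432 → NEW=255, ERR=-1953989037/33554432
(1,6): OLD=-3304354691/536870912 → NEW=0, ERR=-3304354691/536870912
(2,0): OLD=1738187/8192 → NEW=255, ERR=-350773/8192
(2,1): OLD=54203049/262144 → NEW=255, ERR=-12643671/262144
(2,2): OLD=-87940933/4194304 → NEW=0, ERR=-87940933/4194304
(2,3): OLD=296394531/33554432 → NEW=0, ERR=296394531/33554432
(2,4): OLD=59034948659/268435456 → NEW=255, ERR=-9416092621/268435456
(2,5): OLD=289613384625/8589934592 → NEW=0, ERR=289613384625/8589934592
(2,6): OLD=29162831678439/137438953472 → NEW=255, ERR=-5884101456921/137438953472
(3,0): OLD=-1780005/4194304 → NEW=0, ERR=-1780005/4194304
(3,1): OLD=3695498879/33554432 → NEW=0, ERR=3695498879/33554432
(3,2): OLD=36580628045/268435456 → NEW=255, ERR=-31870413235/268435456
(3,3): OLD=163133638971/1073741824 → NEW=255, ERR=-110670526149/1073741824
(3,4): OLD=23339723680475/137438953472 → NEW=255, ERR=-11707209454885/137438953472
(3,5): OLD=170478862929537/1099511627776 → NEW=255, ERR=-109896602153343/1099511627776
(3,6): OLD=-228697946252769/17592186044416 → NEW=0, ERR=-228697946252769/17592186044416
(4,0): OLD=126979413429/536870912 → NEW=255, ERR=-9922669131/536870912
(4,1): OLD=215119532785/8589934592 → NEW=0, ERR=215119532785/8589934592
(4,2): OLD=15999563485503/137438953472 → NEW=0, ERR=15999563485503/137438953472
(4,3): OLD=107014449894245/1099511627776 → NEW=0, ERR=107014449894245/1099511627776
(4,4): OLD=349906731002047/8796093022208 → NEW=0, ERR=349906731002047/8796093022208
(4,5): OLD=-2418475889983841/281474976710656 → NEW=0, ERR=-2418475889983841/281474976710656
(4,6): OLD=472569658575724809/4503599627370496 → NEW=0, ERR=472569658575724809/4503599627370496
Output grid:
  Row 0: .#..#.#  (4 black, running=4)
  Row 1: #.##.#.  (3 black, running=7)
  Row 2: ##..#.#  (3 black, running=10)
  Row 3: ..####.  (3 black, running=13)
  Row 4: #......  (6 black, running=19)

Answer: 19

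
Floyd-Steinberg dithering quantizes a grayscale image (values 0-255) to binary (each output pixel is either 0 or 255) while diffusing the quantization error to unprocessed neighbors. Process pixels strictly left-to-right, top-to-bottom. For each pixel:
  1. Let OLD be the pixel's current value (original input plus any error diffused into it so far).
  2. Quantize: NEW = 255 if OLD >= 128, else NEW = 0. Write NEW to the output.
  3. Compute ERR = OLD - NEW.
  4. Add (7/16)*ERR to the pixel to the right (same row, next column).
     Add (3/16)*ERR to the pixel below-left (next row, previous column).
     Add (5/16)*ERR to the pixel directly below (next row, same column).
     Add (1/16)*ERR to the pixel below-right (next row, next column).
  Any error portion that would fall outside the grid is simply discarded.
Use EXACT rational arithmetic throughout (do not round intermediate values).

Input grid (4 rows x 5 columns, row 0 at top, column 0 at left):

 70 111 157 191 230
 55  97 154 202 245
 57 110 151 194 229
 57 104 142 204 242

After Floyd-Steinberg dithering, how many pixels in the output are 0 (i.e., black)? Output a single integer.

(0,0): OLD=70 → NEW=0, ERR=70
(0,1): OLD=1133/8 → NEW=255, ERR=-907/8
(0,2): OLD=13747/128 → NEW=0, ERR=13747/128
(0,3): OLD=487397/2048 → NEW=255, ERR=-34843/2048
(0,4): OLD=7292739/32768 → NEW=255, ERR=-1063101/32768
(1,0): OLD=7119/128 → NEW=0, ERR=7119/128
(1,1): OLD=113065/1024 → NEW=0, ERR=113065/1024
(1,2): OLD=7392221/32768 → NEW=255, ERR=-963619/32768
(1,3): OLD=24175833/131072 → NEW=255, ERR=-9247527/131072
(1,4): OLD=425577579/2097152 → NEW=255, ERR=-109196181/2097152
(2,0): OLD=1557843/16384 → NEW=0, ERR=1557843/16384
(2,1): OLD=96503489/524288 → NEW=255, ERR=-37189951/524288
(2,2): OLD=876179587/8388608 → NEW=0, ERR=876179587/8388608
(2,3): OLD=27655247065/134217728 → NEW=255, ERR=-6570273575/134217728
(2,4): OLD=401369594799/2147483648 → NEW=255, ERR=-146238735441/2147483648
(3,0): OLD=615835683/8388608 → NEW=0, ERR=615835683/8388608
(3,1): OLD=9360225895/67108864 → NEW=255, ERR=-7752534425/67108864
(3,2): OLD=237270114845/2147483648 → NEW=0, ERR=237270114845/2147483648
(3,3): OLD=991280164117/4294967296 → NEW=255, ERR=-103936496363/4294967296
(3,4): OLD=14229921786761/68719476736 → NEW=255, ERR=-3293544780919/68719476736
Output grid:
  Row 0: .#.##  (2 black, running=2)
  Row 1: ..###  (2 black, running=4)
  Row 2: .#.##  (2 black, running=6)
  Row 3: .#.##  (2 black, running=8)

Answer: 8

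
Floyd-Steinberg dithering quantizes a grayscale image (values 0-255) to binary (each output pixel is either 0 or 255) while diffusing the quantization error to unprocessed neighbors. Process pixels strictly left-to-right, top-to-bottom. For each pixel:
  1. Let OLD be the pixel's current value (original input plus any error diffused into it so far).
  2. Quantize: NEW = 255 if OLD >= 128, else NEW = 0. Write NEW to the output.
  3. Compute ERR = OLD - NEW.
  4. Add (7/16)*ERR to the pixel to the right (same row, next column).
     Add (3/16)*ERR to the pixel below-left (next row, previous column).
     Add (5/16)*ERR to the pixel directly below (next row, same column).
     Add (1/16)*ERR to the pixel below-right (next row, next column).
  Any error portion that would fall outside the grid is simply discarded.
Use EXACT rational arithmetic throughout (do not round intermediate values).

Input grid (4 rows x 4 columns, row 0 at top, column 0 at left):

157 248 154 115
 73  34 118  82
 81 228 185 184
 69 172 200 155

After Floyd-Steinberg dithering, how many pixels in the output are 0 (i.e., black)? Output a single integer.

(0,0): OLD=157 → NEW=255, ERR=-98
(0,1): OLD=1641/8 → NEW=255, ERR=-399/8
(0,2): OLD=16919/128 → NEW=255, ERR=-15721/128
(0,3): OLD=125473/2048 → NEW=0, ERR=125473/2048
(1,0): OLD=4227/128 → NEW=0, ERR=4227/128
(1,1): OLD=3797/1024 → NEW=0, ERR=3797/1024
(1,2): OLD=2936377/32768 → NEW=0, ERR=2936377/32768
(1,3): OLD=69559519/524288 → NEW=255, ERR=-64133921/524288
(2,0): OLD=1507575/16384 → NEW=0, ERR=1507575/16384
(2,1): OLD=151142477/524288 → NEW=255, ERR=17449037/524288
(2,2): OLD=214811025/1048576 → NEW=255, ERR=-52575855/1048576
(2,3): OLD=2171601613/16777216 → NEW=255, ERR=-2106588467/16777216
(3,0): OLD=872373063/8388608 → NEW=0, ERR=872373063/8388608
(3,1): OLD=30098041497/134217728 → NEW=255, ERR=-4127479143/134217728
(3,2): OLD=320864658663/2147483648 → NEW=255, ERR=-226743671577/2147483648
(3,3): OLD=2282661776081/34359738368 → NEW=0, ERR=2282661776081/34359738368
Output grid:
  Row 0: ###.  (1 black, running=1)
  Row 1: ...#  (3 black, running=4)
  Row 2: .###  (1 black, running=5)
  Row 3: .##.  (2 black, running=7)

Answer: 7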